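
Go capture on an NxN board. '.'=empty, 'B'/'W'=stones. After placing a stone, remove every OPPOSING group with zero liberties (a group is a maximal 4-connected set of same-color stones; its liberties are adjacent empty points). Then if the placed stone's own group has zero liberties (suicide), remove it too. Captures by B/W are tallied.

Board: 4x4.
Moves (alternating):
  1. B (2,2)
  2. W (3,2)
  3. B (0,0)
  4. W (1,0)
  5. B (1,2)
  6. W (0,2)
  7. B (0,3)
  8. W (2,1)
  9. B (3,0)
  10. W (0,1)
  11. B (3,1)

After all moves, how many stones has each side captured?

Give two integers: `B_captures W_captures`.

Answer: 0 1

Derivation:
Move 1: B@(2,2) -> caps B=0 W=0
Move 2: W@(3,2) -> caps B=0 W=0
Move 3: B@(0,0) -> caps B=0 W=0
Move 4: W@(1,0) -> caps B=0 W=0
Move 5: B@(1,2) -> caps B=0 W=0
Move 6: W@(0,2) -> caps B=0 W=0
Move 7: B@(0,3) -> caps B=0 W=0
Move 8: W@(2,1) -> caps B=0 W=0
Move 9: B@(3,0) -> caps B=0 W=0
Move 10: W@(0,1) -> caps B=0 W=1
Move 11: B@(3,1) -> caps B=0 W=1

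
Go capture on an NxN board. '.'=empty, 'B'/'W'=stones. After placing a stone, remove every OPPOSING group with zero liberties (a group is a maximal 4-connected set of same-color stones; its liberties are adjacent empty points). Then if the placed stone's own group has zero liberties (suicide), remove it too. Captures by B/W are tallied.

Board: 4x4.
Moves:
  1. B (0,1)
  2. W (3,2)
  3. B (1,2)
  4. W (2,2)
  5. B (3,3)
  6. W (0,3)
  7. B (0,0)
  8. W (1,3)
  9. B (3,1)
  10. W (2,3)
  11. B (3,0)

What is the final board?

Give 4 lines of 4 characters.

Move 1: B@(0,1) -> caps B=0 W=0
Move 2: W@(3,2) -> caps B=0 W=0
Move 3: B@(1,2) -> caps B=0 W=0
Move 4: W@(2,2) -> caps B=0 W=0
Move 5: B@(3,3) -> caps B=0 W=0
Move 6: W@(0,3) -> caps B=0 W=0
Move 7: B@(0,0) -> caps B=0 W=0
Move 8: W@(1,3) -> caps B=0 W=0
Move 9: B@(3,1) -> caps B=0 W=0
Move 10: W@(2,3) -> caps B=0 W=1
Move 11: B@(3,0) -> caps B=0 W=1

Answer: BB.W
..BW
..WW
BBW.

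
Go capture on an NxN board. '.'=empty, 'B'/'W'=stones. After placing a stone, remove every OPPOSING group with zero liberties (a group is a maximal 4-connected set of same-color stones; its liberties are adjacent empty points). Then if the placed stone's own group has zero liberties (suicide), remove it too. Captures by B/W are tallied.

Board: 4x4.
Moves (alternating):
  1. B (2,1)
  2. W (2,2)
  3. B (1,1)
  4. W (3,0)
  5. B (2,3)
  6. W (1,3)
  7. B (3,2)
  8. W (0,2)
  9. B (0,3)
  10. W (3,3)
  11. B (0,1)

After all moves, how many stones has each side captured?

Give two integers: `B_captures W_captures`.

Answer: 0 1

Derivation:
Move 1: B@(2,1) -> caps B=0 W=0
Move 2: W@(2,2) -> caps B=0 W=0
Move 3: B@(1,1) -> caps B=0 W=0
Move 4: W@(3,0) -> caps B=0 W=0
Move 5: B@(2,3) -> caps B=0 W=0
Move 6: W@(1,3) -> caps B=0 W=0
Move 7: B@(3,2) -> caps B=0 W=0
Move 8: W@(0,2) -> caps B=0 W=0
Move 9: B@(0,3) -> caps B=0 W=0
Move 10: W@(3,3) -> caps B=0 W=1
Move 11: B@(0,1) -> caps B=0 W=1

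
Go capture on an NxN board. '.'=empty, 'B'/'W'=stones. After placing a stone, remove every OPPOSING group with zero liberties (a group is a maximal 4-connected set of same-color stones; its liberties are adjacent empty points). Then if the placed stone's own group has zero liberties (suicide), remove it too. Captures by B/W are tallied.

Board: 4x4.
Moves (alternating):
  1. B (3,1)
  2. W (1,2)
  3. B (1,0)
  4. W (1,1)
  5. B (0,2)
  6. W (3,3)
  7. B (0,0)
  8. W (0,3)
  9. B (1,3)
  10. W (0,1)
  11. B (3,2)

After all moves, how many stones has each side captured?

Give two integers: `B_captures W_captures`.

Answer: 1 0

Derivation:
Move 1: B@(3,1) -> caps B=0 W=0
Move 2: W@(1,2) -> caps B=0 W=0
Move 3: B@(1,0) -> caps B=0 W=0
Move 4: W@(1,1) -> caps B=0 W=0
Move 5: B@(0,2) -> caps B=0 W=0
Move 6: W@(3,3) -> caps B=0 W=0
Move 7: B@(0,0) -> caps B=0 W=0
Move 8: W@(0,3) -> caps B=0 W=0
Move 9: B@(1,3) -> caps B=1 W=0
Move 10: W@(0,1) -> caps B=1 W=0
Move 11: B@(3,2) -> caps B=1 W=0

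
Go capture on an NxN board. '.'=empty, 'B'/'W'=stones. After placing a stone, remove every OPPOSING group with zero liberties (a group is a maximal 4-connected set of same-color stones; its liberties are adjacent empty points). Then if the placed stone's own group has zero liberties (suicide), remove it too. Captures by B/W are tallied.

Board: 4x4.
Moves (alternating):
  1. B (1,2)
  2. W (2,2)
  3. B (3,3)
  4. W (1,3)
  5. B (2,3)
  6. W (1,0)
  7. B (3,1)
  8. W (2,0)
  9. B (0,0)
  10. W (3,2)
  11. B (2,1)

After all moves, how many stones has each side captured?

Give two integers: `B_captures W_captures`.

Answer: 0 2

Derivation:
Move 1: B@(1,2) -> caps B=0 W=0
Move 2: W@(2,2) -> caps B=0 W=0
Move 3: B@(3,3) -> caps B=0 W=0
Move 4: W@(1,3) -> caps B=0 W=0
Move 5: B@(2,3) -> caps B=0 W=0
Move 6: W@(1,0) -> caps B=0 W=0
Move 7: B@(3,1) -> caps B=0 W=0
Move 8: W@(2,0) -> caps B=0 W=0
Move 9: B@(0,0) -> caps B=0 W=0
Move 10: W@(3,2) -> caps B=0 W=2
Move 11: B@(2,1) -> caps B=0 W=2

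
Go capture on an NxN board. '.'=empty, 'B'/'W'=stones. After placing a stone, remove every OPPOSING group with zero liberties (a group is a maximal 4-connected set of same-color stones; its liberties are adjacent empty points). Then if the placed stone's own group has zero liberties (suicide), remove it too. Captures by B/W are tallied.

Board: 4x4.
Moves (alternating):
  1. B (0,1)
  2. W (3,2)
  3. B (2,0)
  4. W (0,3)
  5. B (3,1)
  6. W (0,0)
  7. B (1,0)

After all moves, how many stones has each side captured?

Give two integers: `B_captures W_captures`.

Answer: 1 0

Derivation:
Move 1: B@(0,1) -> caps B=0 W=0
Move 2: W@(3,2) -> caps B=0 W=0
Move 3: B@(2,0) -> caps B=0 W=0
Move 4: W@(0,3) -> caps B=0 W=0
Move 5: B@(3,1) -> caps B=0 W=0
Move 6: W@(0,0) -> caps B=0 W=0
Move 7: B@(1,0) -> caps B=1 W=0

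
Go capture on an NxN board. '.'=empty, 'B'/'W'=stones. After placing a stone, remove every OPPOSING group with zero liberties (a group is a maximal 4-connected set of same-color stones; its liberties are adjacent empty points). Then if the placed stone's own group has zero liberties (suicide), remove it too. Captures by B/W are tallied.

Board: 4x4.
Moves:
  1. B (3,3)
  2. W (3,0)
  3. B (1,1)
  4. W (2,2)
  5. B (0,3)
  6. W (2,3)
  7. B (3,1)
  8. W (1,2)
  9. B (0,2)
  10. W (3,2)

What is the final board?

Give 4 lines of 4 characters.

Move 1: B@(3,3) -> caps B=0 W=0
Move 2: W@(3,0) -> caps B=0 W=0
Move 3: B@(1,1) -> caps B=0 W=0
Move 4: W@(2,2) -> caps B=0 W=0
Move 5: B@(0,3) -> caps B=0 W=0
Move 6: W@(2,3) -> caps B=0 W=0
Move 7: B@(3,1) -> caps B=0 W=0
Move 8: W@(1,2) -> caps B=0 W=0
Move 9: B@(0,2) -> caps B=0 W=0
Move 10: W@(3,2) -> caps B=0 W=1

Answer: ..BB
.BW.
..WW
WBW.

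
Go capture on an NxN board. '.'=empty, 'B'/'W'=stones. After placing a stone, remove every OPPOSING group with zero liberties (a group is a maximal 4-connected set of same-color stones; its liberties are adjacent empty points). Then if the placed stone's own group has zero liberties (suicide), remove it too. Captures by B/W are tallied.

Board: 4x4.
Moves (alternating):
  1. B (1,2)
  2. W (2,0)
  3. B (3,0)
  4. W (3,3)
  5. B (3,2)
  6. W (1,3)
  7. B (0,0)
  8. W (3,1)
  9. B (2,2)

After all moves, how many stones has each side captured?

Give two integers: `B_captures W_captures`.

Move 1: B@(1,2) -> caps B=0 W=0
Move 2: W@(2,0) -> caps B=0 W=0
Move 3: B@(3,0) -> caps B=0 W=0
Move 4: W@(3,3) -> caps B=0 W=0
Move 5: B@(3,2) -> caps B=0 W=0
Move 6: W@(1,3) -> caps B=0 W=0
Move 7: B@(0,0) -> caps B=0 W=0
Move 8: W@(3,1) -> caps B=0 W=1
Move 9: B@(2,2) -> caps B=0 W=1

Answer: 0 1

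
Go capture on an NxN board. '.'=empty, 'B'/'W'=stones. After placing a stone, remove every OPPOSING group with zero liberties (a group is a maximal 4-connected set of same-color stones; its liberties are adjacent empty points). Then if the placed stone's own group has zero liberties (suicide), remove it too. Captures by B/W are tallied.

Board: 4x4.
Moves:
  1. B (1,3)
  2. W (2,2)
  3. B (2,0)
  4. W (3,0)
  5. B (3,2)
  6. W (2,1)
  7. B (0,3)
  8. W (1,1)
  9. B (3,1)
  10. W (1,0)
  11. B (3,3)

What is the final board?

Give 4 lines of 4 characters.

Move 1: B@(1,3) -> caps B=0 W=0
Move 2: W@(2,2) -> caps B=0 W=0
Move 3: B@(2,0) -> caps B=0 W=0
Move 4: W@(3,0) -> caps B=0 W=0
Move 5: B@(3,2) -> caps B=0 W=0
Move 6: W@(2,1) -> caps B=0 W=0
Move 7: B@(0,3) -> caps B=0 W=0
Move 8: W@(1,1) -> caps B=0 W=0
Move 9: B@(3,1) -> caps B=1 W=0
Move 10: W@(1,0) -> caps B=1 W=0
Move 11: B@(3,3) -> caps B=1 W=0

Answer: ...B
WW.B
BWW.
.BBB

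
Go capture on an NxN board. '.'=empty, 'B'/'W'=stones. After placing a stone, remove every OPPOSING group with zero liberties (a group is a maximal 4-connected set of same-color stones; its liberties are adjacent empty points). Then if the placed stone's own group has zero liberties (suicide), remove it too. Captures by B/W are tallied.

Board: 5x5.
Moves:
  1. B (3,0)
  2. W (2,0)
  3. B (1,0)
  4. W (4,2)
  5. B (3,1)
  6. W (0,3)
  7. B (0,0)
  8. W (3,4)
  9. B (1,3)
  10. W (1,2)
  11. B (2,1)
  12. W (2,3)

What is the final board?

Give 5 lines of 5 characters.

Move 1: B@(3,0) -> caps B=0 W=0
Move 2: W@(2,0) -> caps B=0 W=0
Move 3: B@(1,0) -> caps B=0 W=0
Move 4: W@(4,2) -> caps B=0 W=0
Move 5: B@(3,1) -> caps B=0 W=0
Move 6: W@(0,3) -> caps B=0 W=0
Move 7: B@(0,0) -> caps B=0 W=0
Move 8: W@(3,4) -> caps B=0 W=0
Move 9: B@(1,3) -> caps B=0 W=0
Move 10: W@(1,2) -> caps B=0 W=0
Move 11: B@(2,1) -> caps B=1 W=0
Move 12: W@(2,3) -> caps B=1 W=0

Answer: B..W.
B.WB.
.B.W.
BB..W
..W..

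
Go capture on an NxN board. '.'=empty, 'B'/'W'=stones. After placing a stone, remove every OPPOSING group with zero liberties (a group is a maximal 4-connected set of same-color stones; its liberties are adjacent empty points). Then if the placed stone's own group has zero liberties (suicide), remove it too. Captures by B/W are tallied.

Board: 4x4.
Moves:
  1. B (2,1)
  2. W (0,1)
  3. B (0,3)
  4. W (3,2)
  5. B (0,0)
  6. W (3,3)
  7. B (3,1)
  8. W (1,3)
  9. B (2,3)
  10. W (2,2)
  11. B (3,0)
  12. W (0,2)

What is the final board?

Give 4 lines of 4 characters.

Move 1: B@(2,1) -> caps B=0 W=0
Move 2: W@(0,1) -> caps B=0 W=0
Move 3: B@(0,3) -> caps B=0 W=0
Move 4: W@(3,2) -> caps B=0 W=0
Move 5: B@(0,0) -> caps B=0 W=0
Move 6: W@(3,3) -> caps B=0 W=0
Move 7: B@(3,1) -> caps B=0 W=0
Move 8: W@(1,3) -> caps B=0 W=0
Move 9: B@(2,3) -> caps B=0 W=0
Move 10: W@(2,2) -> caps B=0 W=1
Move 11: B@(3,0) -> caps B=0 W=1
Move 12: W@(0,2) -> caps B=0 W=2

Answer: BWW.
...W
.BW.
BBWW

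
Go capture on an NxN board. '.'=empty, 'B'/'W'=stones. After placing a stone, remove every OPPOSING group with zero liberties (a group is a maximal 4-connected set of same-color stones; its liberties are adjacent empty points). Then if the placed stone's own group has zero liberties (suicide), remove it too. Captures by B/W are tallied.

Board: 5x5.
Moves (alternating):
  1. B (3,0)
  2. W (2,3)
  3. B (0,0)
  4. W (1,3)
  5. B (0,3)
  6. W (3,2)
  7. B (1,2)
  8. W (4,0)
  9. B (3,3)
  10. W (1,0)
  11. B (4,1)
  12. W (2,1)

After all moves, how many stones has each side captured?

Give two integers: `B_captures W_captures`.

Move 1: B@(3,0) -> caps B=0 W=0
Move 2: W@(2,3) -> caps B=0 W=0
Move 3: B@(0,0) -> caps B=0 W=0
Move 4: W@(1,3) -> caps B=0 W=0
Move 5: B@(0,3) -> caps B=0 W=0
Move 6: W@(3,2) -> caps B=0 W=0
Move 7: B@(1,2) -> caps B=0 W=0
Move 8: W@(4,0) -> caps B=0 W=0
Move 9: B@(3,3) -> caps B=0 W=0
Move 10: W@(1,0) -> caps B=0 W=0
Move 11: B@(4,1) -> caps B=1 W=0
Move 12: W@(2,1) -> caps B=1 W=0

Answer: 1 0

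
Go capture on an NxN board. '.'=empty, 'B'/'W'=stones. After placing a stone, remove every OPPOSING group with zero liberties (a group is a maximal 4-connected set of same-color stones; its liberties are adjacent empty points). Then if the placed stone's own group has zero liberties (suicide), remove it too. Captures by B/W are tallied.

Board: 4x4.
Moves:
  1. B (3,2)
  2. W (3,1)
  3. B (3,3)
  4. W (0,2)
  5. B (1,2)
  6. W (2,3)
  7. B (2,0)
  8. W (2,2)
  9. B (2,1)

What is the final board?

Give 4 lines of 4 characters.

Move 1: B@(3,2) -> caps B=0 W=0
Move 2: W@(3,1) -> caps B=0 W=0
Move 3: B@(3,3) -> caps B=0 W=0
Move 4: W@(0,2) -> caps B=0 W=0
Move 5: B@(1,2) -> caps B=0 W=0
Move 6: W@(2,3) -> caps B=0 W=0
Move 7: B@(2,0) -> caps B=0 W=0
Move 8: W@(2,2) -> caps B=0 W=2
Move 9: B@(2,1) -> caps B=0 W=2

Answer: ..W.
..B.
BBWW
.W..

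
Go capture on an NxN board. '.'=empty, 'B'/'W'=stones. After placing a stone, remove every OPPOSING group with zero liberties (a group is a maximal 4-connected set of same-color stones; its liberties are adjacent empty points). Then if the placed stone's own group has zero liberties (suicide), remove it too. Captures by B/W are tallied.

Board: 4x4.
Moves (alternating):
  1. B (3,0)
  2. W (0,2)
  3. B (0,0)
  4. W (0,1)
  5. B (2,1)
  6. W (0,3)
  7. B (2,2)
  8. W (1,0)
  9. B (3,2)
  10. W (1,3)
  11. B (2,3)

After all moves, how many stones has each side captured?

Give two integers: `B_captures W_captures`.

Answer: 0 1

Derivation:
Move 1: B@(3,0) -> caps B=0 W=0
Move 2: W@(0,2) -> caps B=0 W=0
Move 3: B@(0,0) -> caps B=0 W=0
Move 4: W@(0,1) -> caps B=0 W=0
Move 5: B@(2,1) -> caps B=0 W=0
Move 6: W@(0,3) -> caps B=0 W=0
Move 7: B@(2,2) -> caps B=0 W=0
Move 8: W@(1,0) -> caps B=0 W=1
Move 9: B@(3,2) -> caps B=0 W=1
Move 10: W@(1,3) -> caps B=0 W=1
Move 11: B@(2,3) -> caps B=0 W=1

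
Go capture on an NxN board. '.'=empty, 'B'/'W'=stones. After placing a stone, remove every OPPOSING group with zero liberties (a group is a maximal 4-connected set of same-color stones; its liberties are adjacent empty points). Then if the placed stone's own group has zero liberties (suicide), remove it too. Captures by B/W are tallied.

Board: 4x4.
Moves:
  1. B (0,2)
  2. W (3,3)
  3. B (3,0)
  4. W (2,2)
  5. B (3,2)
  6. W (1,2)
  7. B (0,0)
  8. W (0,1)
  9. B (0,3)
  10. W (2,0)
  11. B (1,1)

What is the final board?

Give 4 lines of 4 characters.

Move 1: B@(0,2) -> caps B=0 W=0
Move 2: W@(3,3) -> caps B=0 W=0
Move 3: B@(3,0) -> caps B=0 W=0
Move 4: W@(2,2) -> caps B=0 W=0
Move 5: B@(3,2) -> caps B=0 W=0
Move 6: W@(1,2) -> caps B=0 W=0
Move 7: B@(0,0) -> caps B=0 W=0
Move 8: W@(0,1) -> caps B=0 W=0
Move 9: B@(0,3) -> caps B=0 W=0
Move 10: W@(2,0) -> caps B=0 W=0
Move 11: B@(1,1) -> caps B=1 W=0

Answer: B.BB
.BW.
W.W.
B.BW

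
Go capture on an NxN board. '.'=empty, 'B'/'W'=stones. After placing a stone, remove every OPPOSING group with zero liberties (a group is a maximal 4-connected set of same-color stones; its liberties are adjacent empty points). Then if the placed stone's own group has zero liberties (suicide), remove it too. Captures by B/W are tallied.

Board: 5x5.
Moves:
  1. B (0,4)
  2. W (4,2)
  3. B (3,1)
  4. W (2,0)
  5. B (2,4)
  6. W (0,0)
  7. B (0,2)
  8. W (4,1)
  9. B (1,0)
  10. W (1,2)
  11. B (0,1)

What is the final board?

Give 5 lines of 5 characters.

Move 1: B@(0,4) -> caps B=0 W=0
Move 2: W@(4,2) -> caps B=0 W=0
Move 3: B@(3,1) -> caps B=0 W=0
Move 4: W@(2,0) -> caps B=0 W=0
Move 5: B@(2,4) -> caps B=0 W=0
Move 6: W@(0,0) -> caps B=0 W=0
Move 7: B@(0,2) -> caps B=0 W=0
Move 8: W@(4,1) -> caps B=0 W=0
Move 9: B@(1,0) -> caps B=0 W=0
Move 10: W@(1,2) -> caps B=0 W=0
Move 11: B@(0,1) -> caps B=1 W=0

Answer: .BB.B
B.W..
W...B
.B...
.WW..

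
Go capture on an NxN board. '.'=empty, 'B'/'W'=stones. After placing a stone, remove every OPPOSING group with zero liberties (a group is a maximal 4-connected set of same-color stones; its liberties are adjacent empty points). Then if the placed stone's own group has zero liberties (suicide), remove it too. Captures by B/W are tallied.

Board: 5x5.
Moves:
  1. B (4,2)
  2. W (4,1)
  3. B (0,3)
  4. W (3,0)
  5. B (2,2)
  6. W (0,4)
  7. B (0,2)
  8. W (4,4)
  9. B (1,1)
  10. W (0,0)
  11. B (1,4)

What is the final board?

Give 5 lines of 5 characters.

Answer: W.BB.
.B..B
..B..
W....
.WB.W

Derivation:
Move 1: B@(4,2) -> caps B=0 W=0
Move 2: W@(4,1) -> caps B=0 W=0
Move 3: B@(0,3) -> caps B=0 W=0
Move 4: W@(3,0) -> caps B=0 W=0
Move 5: B@(2,2) -> caps B=0 W=0
Move 6: W@(0,4) -> caps B=0 W=0
Move 7: B@(0,2) -> caps B=0 W=0
Move 8: W@(4,4) -> caps B=0 W=0
Move 9: B@(1,1) -> caps B=0 W=0
Move 10: W@(0,0) -> caps B=0 W=0
Move 11: B@(1,4) -> caps B=1 W=0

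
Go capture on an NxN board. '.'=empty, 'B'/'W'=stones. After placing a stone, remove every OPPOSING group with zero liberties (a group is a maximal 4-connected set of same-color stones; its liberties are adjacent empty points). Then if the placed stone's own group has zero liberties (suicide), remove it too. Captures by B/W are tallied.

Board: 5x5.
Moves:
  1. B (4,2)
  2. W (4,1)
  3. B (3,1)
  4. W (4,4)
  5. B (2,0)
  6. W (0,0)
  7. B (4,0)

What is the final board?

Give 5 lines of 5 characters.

Move 1: B@(4,2) -> caps B=0 W=0
Move 2: W@(4,1) -> caps B=0 W=0
Move 3: B@(3,1) -> caps B=0 W=0
Move 4: W@(4,4) -> caps B=0 W=0
Move 5: B@(2,0) -> caps B=0 W=0
Move 6: W@(0,0) -> caps B=0 W=0
Move 7: B@(4,0) -> caps B=1 W=0

Answer: W....
.....
B....
.B...
B.B.W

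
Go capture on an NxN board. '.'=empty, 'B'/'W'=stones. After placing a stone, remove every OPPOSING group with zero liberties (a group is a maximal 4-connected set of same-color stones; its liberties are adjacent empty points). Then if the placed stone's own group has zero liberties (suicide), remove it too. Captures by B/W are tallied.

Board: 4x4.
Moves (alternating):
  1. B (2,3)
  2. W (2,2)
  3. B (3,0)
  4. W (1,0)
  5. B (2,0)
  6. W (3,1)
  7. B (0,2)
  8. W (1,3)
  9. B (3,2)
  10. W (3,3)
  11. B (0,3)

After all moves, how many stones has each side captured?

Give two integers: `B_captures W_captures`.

Answer: 0 2

Derivation:
Move 1: B@(2,3) -> caps B=0 W=0
Move 2: W@(2,2) -> caps B=0 W=0
Move 3: B@(3,0) -> caps B=0 W=0
Move 4: W@(1,0) -> caps B=0 W=0
Move 5: B@(2,0) -> caps B=0 W=0
Move 6: W@(3,1) -> caps B=0 W=0
Move 7: B@(0,2) -> caps B=0 W=0
Move 8: W@(1,3) -> caps B=0 W=0
Move 9: B@(3,2) -> caps B=0 W=0
Move 10: W@(3,3) -> caps B=0 W=2
Move 11: B@(0,3) -> caps B=0 W=2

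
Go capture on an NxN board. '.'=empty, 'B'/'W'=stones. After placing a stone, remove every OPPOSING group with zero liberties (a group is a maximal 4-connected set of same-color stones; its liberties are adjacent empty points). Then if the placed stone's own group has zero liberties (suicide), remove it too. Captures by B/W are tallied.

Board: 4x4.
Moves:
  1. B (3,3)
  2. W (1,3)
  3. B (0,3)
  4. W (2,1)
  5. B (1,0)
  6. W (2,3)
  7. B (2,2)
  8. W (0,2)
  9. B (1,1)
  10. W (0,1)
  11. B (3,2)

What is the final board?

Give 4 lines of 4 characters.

Move 1: B@(3,3) -> caps B=0 W=0
Move 2: W@(1,3) -> caps B=0 W=0
Move 3: B@(0,3) -> caps B=0 W=0
Move 4: W@(2,1) -> caps B=0 W=0
Move 5: B@(1,0) -> caps B=0 W=0
Move 6: W@(2,3) -> caps B=0 W=0
Move 7: B@(2,2) -> caps B=0 W=0
Move 8: W@(0,2) -> caps B=0 W=1
Move 9: B@(1,1) -> caps B=0 W=1
Move 10: W@(0,1) -> caps B=0 W=1
Move 11: B@(3,2) -> caps B=0 W=1

Answer: .WW.
BB.W
.WBW
..BB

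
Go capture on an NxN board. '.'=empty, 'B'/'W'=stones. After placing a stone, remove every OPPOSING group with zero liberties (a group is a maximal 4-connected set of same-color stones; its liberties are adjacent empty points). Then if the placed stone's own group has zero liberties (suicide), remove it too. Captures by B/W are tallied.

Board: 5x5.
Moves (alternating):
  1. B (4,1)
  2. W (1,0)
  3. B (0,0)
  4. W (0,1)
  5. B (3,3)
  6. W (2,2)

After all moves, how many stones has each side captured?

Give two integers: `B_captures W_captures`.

Answer: 0 1

Derivation:
Move 1: B@(4,1) -> caps B=0 W=0
Move 2: W@(1,0) -> caps B=0 W=0
Move 3: B@(0,0) -> caps B=0 W=0
Move 4: W@(0,1) -> caps B=0 W=1
Move 5: B@(3,3) -> caps B=0 W=1
Move 6: W@(2,2) -> caps B=0 W=1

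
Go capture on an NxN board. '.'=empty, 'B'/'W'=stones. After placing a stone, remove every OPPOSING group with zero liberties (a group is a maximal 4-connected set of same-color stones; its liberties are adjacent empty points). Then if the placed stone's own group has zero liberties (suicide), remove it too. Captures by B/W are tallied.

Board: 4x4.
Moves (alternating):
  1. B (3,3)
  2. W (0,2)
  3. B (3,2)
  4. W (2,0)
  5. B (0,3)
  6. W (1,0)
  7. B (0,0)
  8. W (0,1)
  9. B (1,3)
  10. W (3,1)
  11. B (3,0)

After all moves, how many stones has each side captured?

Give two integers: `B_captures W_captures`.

Move 1: B@(3,3) -> caps B=0 W=0
Move 2: W@(0,2) -> caps B=0 W=0
Move 3: B@(3,2) -> caps B=0 W=0
Move 4: W@(2,0) -> caps B=0 W=0
Move 5: B@(0,3) -> caps B=0 W=0
Move 6: W@(1,0) -> caps B=0 W=0
Move 7: B@(0,0) -> caps B=0 W=0
Move 8: W@(0,1) -> caps B=0 W=1
Move 9: B@(1,3) -> caps B=0 W=1
Move 10: W@(3,1) -> caps B=0 W=1
Move 11: B@(3,0) -> caps B=0 W=1

Answer: 0 1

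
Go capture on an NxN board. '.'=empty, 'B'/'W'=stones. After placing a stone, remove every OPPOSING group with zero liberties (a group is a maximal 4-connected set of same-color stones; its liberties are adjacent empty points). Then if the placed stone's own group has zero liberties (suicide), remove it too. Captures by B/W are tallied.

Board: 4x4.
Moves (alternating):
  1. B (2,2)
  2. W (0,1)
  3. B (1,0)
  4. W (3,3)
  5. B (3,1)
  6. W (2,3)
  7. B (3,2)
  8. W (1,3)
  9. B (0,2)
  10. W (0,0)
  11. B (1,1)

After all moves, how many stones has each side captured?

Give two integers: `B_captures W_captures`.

Answer: 2 0

Derivation:
Move 1: B@(2,2) -> caps B=0 W=0
Move 2: W@(0,1) -> caps B=0 W=0
Move 3: B@(1,0) -> caps B=0 W=0
Move 4: W@(3,3) -> caps B=0 W=0
Move 5: B@(3,1) -> caps B=0 W=0
Move 6: W@(2,3) -> caps B=0 W=0
Move 7: B@(3,2) -> caps B=0 W=0
Move 8: W@(1,3) -> caps B=0 W=0
Move 9: B@(0,2) -> caps B=0 W=0
Move 10: W@(0,0) -> caps B=0 W=0
Move 11: B@(1,1) -> caps B=2 W=0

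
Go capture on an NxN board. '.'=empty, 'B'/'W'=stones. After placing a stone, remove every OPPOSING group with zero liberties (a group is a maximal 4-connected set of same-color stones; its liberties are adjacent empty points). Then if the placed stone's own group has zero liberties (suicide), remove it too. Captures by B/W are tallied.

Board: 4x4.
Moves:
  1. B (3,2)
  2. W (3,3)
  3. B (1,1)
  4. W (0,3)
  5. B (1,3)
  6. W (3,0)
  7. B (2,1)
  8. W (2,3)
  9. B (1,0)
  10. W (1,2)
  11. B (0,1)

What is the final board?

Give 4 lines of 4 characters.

Move 1: B@(3,2) -> caps B=0 W=0
Move 2: W@(3,3) -> caps B=0 W=0
Move 3: B@(1,1) -> caps B=0 W=0
Move 4: W@(0,3) -> caps B=0 W=0
Move 5: B@(1,3) -> caps B=0 W=0
Move 6: W@(3,0) -> caps B=0 W=0
Move 7: B@(2,1) -> caps B=0 W=0
Move 8: W@(2,3) -> caps B=0 W=0
Move 9: B@(1,0) -> caps B=0 W=0
Move 10: W@(1,2) -> caps B=0 W=1
Move 11: B@(0,1) -> caps B=0 W=1

Answer: .B.W
BBW.
.B.W
W.BW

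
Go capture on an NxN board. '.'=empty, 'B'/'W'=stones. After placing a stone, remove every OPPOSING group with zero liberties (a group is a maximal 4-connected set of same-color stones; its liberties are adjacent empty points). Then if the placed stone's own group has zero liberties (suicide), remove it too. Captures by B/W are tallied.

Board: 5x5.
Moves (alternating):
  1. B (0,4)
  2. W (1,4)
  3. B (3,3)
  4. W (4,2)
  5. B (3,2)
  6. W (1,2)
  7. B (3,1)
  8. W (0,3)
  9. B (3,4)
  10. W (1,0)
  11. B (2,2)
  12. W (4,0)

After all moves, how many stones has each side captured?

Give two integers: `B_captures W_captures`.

Move 1: B@(0,4) -> caps B=0 W=0
Move 2: W@(1,4) -> caps B=0 W=0
Move 3: B@(3,3) -> caps B=0 W=0
Move 4: W@(4,2) -> caps B=0 W=0
Move 5: B@(3,2) -> caps B=0 W=0
Move 6: W@(1,2) -> caps B=0 W=0
Move 7: B@(3,1) -> caps B=0 W=0
Move 8: W@(0,3) -> caps B=0 W=1
Move 9: B@(3,4) -> caps B=0 W=1
Move 10: W@(1,0) -> caps B=0 W=1
Move 11: B@(2,2) -> caps B=0 W=1
Move 12: W@(4,0) -> caps B=0 W=1

Answer: 0 1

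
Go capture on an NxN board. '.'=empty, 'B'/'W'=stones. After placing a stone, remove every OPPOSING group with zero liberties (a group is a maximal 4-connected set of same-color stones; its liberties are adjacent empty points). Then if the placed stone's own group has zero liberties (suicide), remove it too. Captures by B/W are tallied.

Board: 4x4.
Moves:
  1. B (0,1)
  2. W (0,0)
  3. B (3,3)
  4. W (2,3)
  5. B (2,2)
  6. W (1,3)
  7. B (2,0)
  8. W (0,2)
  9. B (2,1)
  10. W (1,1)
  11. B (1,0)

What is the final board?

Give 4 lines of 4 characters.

Answer: W.W.
BW.W
BBBW
...B

Derivation:
Move 1: B@(0,1) -> caps B=0 W=0
Move 2: W@(0,0) -> caps B=0 W=0
Move 3: B@(3,3) -> caps B=0 W=0
Move 4: W@(2,3) -> caps B=0 W=0
Move 5: B@(2,2) -> caps B=0 W=0
Move 6: W@(1,3) -> caps B=0 W=0
Move 7: B@(2,0) -> caps B=0 W=0
Move 8: W@(0,2) -> caps B=0 W=0
Move 9: B@(2,1) -> caps B=0 W=0
Move 10: W@(1,1) -> caps B=0 W=1
Move 11: B@(1,0) -> caps B=0 W=1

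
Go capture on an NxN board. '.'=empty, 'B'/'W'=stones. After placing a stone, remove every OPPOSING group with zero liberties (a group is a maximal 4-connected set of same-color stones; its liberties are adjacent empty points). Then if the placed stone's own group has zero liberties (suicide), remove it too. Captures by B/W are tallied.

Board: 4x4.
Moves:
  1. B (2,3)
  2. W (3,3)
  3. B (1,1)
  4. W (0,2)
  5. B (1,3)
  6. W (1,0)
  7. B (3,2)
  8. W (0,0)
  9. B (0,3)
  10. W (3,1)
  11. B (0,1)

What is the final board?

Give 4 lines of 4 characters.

Move 1: B@(2,3) -> caps B=0 W=0
Move 2: W@(3,3) -> caps B=0 W=0
Move 3: B@(1,1) -> caps B=0 W=0
Move 4: W@(0,2) -> caps B=0 W=0
Move 5: B@(1,3) -> caps B=0 W=0
Move 6: W@(1,0) -> caps B=0 W=0
Move 7: B@(3,2) -> caps B=1 W=0
Move 8: W@(0,0) -> caps B=1 W=0
Move 9: B@(0,3) -> caps B=1 W=0
Move 10: W@(3,1) -> caps B=1 W=0
Move 11: B@(0,1) -> caps B=1 W=0

Answer: WBWB
WB.B
...B
.WB.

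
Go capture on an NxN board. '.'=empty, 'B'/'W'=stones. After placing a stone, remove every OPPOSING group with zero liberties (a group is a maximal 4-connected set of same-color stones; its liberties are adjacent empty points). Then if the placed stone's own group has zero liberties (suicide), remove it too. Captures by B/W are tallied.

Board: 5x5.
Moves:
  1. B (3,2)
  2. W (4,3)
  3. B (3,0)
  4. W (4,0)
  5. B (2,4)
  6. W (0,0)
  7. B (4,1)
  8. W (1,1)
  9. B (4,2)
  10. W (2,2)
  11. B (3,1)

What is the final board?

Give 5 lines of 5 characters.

Answer: W....
.W...
..W.B
BBB..
.BBW.

Derivation:
Move 1: B@(3,2) -> caps B=0 W=0
Move 2: W@(4,3) -> caps B=0 W=0
Move 3: B@(3,0) -> caps B=0 W=0
Move 4: W@(4,0) -> caps B=0 W=0
Move 5: B@(2,4) -> caps B=0 W=0
Move 6: W@(0,0) -> caps B=0 W=0
Move 7: B@(4,1) -> caps B=1 W=0
Move 8: W@(1,1) -> caps B=1 W=0
Move 9: B@(4,2) -> caps B=1 W=0
Move 10: W@(2,2) -> caps B=1 W=0
Move 11: B@(3,1) -> caps B=1 W=0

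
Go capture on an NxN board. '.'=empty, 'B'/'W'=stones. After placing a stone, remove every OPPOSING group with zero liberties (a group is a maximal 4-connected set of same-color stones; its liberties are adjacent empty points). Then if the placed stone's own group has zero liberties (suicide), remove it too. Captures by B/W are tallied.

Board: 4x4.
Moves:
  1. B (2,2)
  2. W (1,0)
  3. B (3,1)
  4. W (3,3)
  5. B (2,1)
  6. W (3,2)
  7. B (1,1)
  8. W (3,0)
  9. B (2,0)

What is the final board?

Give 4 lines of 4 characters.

Move 1: B@(2,2) -> caps B=0 W=0
Move 2: W@(1,0) -> caps B=0 W=0
Move 3: B@(3,1) -> caps B=0 W=0
Move 4: W@(3,3) -> caps B=0 W=0
Move 5: B@(2,1) -> caps B=0 W=0
Move 6: W@(3,2) -> caps B=0 W=0
Move 7: B@(1,1) -> caps B=0 W=0
Move 8: W@(3,0) -> caps B=0 W=0
Move 9: B@(2,0) -> caps B=1 W=0

Answer: ....
WB..
BBB.
.BWW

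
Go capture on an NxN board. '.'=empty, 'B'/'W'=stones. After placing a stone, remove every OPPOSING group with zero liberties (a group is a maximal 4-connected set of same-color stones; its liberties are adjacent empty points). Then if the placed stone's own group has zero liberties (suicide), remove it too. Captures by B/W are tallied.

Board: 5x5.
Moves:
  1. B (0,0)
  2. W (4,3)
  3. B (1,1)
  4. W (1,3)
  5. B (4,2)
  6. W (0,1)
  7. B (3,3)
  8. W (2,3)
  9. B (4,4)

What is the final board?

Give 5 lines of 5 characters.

Move 1: B@(0,0) -> caps B=0 W=0
Move 2: W@(4,3) -> caps B=0 W=0
Move 3: B@(1,1) -> caps B=0 W=0
Move 4: W@(1,3) -> caps B=0 W=0
Move 5: B@(4,2) -> caps B=0 W=0
Move 6: W@(0,1) -> caps B=0 W=0
Move 7: B@(3,3) -> caps B=0 W=0
Move 8: W@(2,3) -> caps B=0 W=0
Move 9: B@(4,4) -> caps B=1 W=0

Answer: BW...
.B.W.
...W.
...B.
..B.B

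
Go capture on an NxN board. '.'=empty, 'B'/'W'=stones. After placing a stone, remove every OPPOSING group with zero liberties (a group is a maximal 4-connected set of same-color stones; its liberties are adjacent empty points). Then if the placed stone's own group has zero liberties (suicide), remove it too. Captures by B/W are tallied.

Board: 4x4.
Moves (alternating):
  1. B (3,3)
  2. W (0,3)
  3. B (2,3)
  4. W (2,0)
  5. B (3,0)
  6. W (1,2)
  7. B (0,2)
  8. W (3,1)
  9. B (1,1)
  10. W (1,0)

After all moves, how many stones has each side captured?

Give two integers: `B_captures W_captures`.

Answer: 0 1

Derivation:
Move 1: B@(3,3) -> caps B=0 W=0
Move 2: W@(0,3) -> caps B=0 W=0
Move 3: B@(2,3) -> caps B=0 W=0
Move 4: W@(2,0) -> caps B=0 W=0
Move 5: B@(3,0) -> caps B=0 W=0
Move 6: W@(1,2) -> caps B=0 W=0
Move 7: B@(0,2) -> caps B=0 W=0
Move 8: W@(3,1) -> caps B=0 W=1
Move 9: B@(1,1) -> caps B=0 W=1
Move 10: W@(1,0) -> caps B=0 W=1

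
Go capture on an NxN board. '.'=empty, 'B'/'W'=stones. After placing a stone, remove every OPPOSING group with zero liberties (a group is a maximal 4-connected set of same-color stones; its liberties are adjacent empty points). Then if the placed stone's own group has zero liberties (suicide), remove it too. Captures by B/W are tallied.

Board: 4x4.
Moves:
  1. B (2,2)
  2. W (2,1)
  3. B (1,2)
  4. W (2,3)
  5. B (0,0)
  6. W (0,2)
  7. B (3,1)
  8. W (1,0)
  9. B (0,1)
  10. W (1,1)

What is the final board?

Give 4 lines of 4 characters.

Move 1: B@(2,2) -> caps B=0 W=0
Move 2: W@(2,1) -> caps B=0 W=0
Move 3: B@(1,2) -> caps B=0 W=0
Move 4: W@(2,3) -> caps B=0 W=0
Move 5: B@(0,0) -> caps B=0 W=0
Move 6: W@(0,2) -> caps B=0 W=0
Move 7: B@(3,1) -> caps B=0 W=0
Move 8: W@(1,0) -> caps B=0 W=0
Move 9: B@(0,1) -> caps B=0 W=0
Move 10: W@(1,1) -> caps B=0 W=2

Answer: ..W.
WWB.
.WBW
.B..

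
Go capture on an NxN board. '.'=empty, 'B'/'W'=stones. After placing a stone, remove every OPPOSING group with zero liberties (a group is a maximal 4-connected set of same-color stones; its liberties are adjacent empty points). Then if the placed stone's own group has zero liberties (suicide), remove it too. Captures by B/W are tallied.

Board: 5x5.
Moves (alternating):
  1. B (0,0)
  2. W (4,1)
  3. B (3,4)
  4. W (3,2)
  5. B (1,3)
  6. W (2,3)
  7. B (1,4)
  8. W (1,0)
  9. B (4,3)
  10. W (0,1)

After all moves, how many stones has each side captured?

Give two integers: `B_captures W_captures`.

Answer: 0 1

Derivation:
Move 1: B@(0,0) -> caps B=0 W=0
Move 2: W@(4,1) -> caps B=0 W=0
Move 3: B@(3,4) -> caps B=0 W=0
Move 4: W@(3,2) -> caps B=0 W=0
Move 5: B@(1,3) -> caps B=0 W=0
Move 6: W@(2,3) -> caps B=0 W=0
Move 7: B@(1,4) -> caps B=0 W=0
Move 8: W@(1,0) -> caps B=0 W=0
Move 9: B@(4,3) -> caps B=0 W=0
Move 10: W@(0,1) -> caps B=0 W=1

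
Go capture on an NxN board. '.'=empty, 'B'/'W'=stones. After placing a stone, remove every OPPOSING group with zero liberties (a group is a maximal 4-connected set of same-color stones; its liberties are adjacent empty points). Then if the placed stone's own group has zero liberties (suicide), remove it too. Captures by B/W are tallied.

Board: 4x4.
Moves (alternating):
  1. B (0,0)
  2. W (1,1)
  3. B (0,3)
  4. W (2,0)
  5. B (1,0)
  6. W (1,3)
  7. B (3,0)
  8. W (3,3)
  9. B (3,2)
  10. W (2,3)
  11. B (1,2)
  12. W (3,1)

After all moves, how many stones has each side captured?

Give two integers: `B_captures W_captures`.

Answer: 0 1

Derivation:
Move 1: B@(0,0) -> caps B=0 W=0
Move 2: W@(1,1) -> caps B=0 W=0
Move 3: B@(0,3) -> caps B=0 W=0
Move 4: W@(2,0) -> caps B=0 W=0
Move 5: B@(1,0) -> caps B=0 W=0
Move 6: W@(1,3) -> caps B=0 W=0
Move 7: B@(3,0) -> caps B=0 W=0
Move 8: W@(3,3) -> caps B=0 W=0
Move 9: B@(3,2) -> caps B=0 W=0
Move 10: W@(2,3) -> caps B=0 W=0
Move 11: B@(1,2) -> caps B=0 W=0
Move 12: W@(3,1) -> caps B=0 W=1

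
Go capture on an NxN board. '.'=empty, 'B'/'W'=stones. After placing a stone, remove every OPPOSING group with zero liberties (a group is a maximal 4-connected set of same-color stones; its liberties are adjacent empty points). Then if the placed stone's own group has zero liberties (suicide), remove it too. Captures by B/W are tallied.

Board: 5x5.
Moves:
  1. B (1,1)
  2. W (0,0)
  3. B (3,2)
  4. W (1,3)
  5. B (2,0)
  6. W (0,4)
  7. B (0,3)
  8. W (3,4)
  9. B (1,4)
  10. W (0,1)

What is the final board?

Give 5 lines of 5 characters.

Move 1: B@(1,1) -> caps B=0 W=0
Move 2: W@(0,0) -> caps B=0 W=0
Move 3: B@(3,2) -> caps B=0 W=0
Move 4: W@(1,3) -> caps B=0 W=0
Move 5: B@(2,0) -> caps B=0 W=0
Move 6: W@(0,4) -> caps B=0 W=0
Move 7: B@(0,3) -> caps B=0 W=0
Move 8: W@(3,4) -> caps B=0 W=0
Move 9: B@(1,4) -> caps B=1 W=0
Move 10: W@(0,1) -> caps B=1 W=0

Answer: WW.B.
.B.WB
B....
..B.W
.....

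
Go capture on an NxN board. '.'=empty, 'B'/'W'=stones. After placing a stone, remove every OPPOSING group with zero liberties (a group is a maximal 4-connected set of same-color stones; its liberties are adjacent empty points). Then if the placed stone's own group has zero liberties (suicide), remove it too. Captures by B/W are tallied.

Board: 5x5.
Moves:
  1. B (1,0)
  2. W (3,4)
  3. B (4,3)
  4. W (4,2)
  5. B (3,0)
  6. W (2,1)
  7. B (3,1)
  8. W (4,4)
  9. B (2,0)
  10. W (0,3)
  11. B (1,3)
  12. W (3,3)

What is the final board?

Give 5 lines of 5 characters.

Move 1: B@(1,0) -> caps B=0 W=0
Move 2: W@(3,4) -> caps B=0 W=0
Move 3: B@(4,3) -> caps B=0 W=0
Move 4: W@(4,2) -> caps B=0 W=0
Move 5: B@(3,0) -> caps B=0 W=0
Move 6: W@(2,1) -> caps B=0 W=0
Move 7: B@(3,1) -> caps B=0 W=0
Move 8: W@(4,4) -> caps B=0 W=0
Move 9: B@(2,0) -> caps B=0 W=0
Move 10: W@(0,3) -> caps B=0 W=0
Move 11: B@(1,3) -> caps B=0 W=0
Move 12: W@(3,3) -> caps B=0 W=1

Answer: ...W.
B..B.
BW...
BB.WW
..W.W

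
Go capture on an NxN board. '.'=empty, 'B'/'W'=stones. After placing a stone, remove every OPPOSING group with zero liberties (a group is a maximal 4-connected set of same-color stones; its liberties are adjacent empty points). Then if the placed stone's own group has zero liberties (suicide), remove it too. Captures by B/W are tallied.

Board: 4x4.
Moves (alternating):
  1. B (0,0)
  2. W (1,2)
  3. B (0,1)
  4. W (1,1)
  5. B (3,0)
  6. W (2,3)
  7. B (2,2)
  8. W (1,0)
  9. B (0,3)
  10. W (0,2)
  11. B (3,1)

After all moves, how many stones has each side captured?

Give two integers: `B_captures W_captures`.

Move 1: B@(0,0) -> caps B=0 W=0
Move 2: W@(1,2) -> caps B=0 W=0
Move 3: B@(0,1) -> caps B=0 W=0
Move 4: W@(1,1) -> caps B=0 W=0
Move 5: B@(3,0) -> caps B=0 W=0
Move 6: W@(2,3) -> caps B=0 W=0
Move 7: B@(2,2) -> caps B=0 W=0
Move 8: W@(1,0) -> caps B=0 W=0
Move 9: B@(0,3) -> caps B=0 W=0
Move 10: W@(0,2) -> caps B=0 W=2
Move 11: B@(3,1) -> caps B=0 W=2

Answer: 0 2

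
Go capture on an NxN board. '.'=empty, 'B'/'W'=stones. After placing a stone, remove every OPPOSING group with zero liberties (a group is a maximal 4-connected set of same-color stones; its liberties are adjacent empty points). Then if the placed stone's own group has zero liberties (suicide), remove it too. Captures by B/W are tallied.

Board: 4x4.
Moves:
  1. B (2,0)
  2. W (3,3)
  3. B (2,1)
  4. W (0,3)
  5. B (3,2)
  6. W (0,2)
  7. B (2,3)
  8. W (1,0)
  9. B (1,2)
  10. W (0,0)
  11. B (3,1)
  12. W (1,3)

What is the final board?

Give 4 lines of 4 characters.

Answer: W.WW
W.BW
BB.B
.BB.

Derivation:
Move 1: B@(2,0) -> caps B=0 W=0
Move 2: W@(3,3) -> caps B=0 W=0
Move 3: B@(2,1) -> caps B=0 W=0
Move 4: W@(0,3) -> caps B=0 W=0
Move 5: B@(3,2) -> caps B=0 W=0
Move 6: W@(0,2) -> caps B=0 W=0
Move 7: B@(2,3) -> caps B=1 W=0
Move 8: W@(1,0) -> caps B=1 W=0
Move 9: B@(1,2) -> caps B=1 W=0
Move 10: W@(0,0) -> caps B=1 W=0
Move 11: B@(3,1) -> caps B=1 W=0
Move 12: W@(1,3) -> caps B=1 W=0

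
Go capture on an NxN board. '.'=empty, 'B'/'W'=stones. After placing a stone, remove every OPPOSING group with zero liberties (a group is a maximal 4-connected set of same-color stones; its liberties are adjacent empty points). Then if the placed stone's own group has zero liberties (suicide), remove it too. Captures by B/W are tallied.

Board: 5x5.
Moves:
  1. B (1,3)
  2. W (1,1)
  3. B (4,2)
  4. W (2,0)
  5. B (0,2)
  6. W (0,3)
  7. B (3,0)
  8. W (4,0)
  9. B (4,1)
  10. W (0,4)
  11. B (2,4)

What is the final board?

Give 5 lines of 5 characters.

Move 1: B@(1,3) -> caps B=0 W=0
Move 2: W@(1,1) -> caps B=0 W=0
Move 3: B@(4,2) -> caps B=0 W=0
Move 4: W@(2,0) -> caps B=0 W=0
Move 5: B@(0,2) -> caps B=0 W=0
Move 6: W@(0,3) -> caps B=0 W=0
Move 7: B@(3,0) -> caps B=0 W=0
Move 8: W@(4,0) -> caps B=0 W=0
Move 9: B@(4,1) -> caps B=1 W=0
Move 10: W@(0,4) -> caps B=1 W=0
Move 11: B@(2,4) -> caps B=1 W=0

Answer: ..BWW
.W.B.
W...B
B....
.BB..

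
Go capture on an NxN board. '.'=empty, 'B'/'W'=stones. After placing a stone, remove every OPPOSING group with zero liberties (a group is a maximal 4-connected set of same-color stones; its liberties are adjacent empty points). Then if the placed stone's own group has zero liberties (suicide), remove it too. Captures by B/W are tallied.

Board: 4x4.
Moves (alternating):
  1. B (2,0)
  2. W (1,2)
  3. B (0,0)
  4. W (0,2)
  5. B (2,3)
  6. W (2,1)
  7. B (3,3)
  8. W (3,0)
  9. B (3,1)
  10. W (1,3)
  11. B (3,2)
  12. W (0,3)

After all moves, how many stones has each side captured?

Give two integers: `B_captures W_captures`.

Answer: 1 0

Derivation:
Move 1: B@(2,0) -> caps B=0 W=0
Move 2: W@(1,2) -> caps B=0 W=0
Move 3: B@(0,0) -> caps B=0 W=0
Move 4: W@(0,2) -> caps B=0 W=0
Move 5: B@(2,3) -> caps B=0 W=0
Move 6: W@(2,1) -> caps B=0 W=0
Move 7: B@(3,3) -> caps B=0 W=0
Move 8: W@(3,0) -> caps B=0 W=0
Move 9: B@(3,1) -> caps B=1 W=0
Move 10: W@(1,3) -> caps B=1 W=0
Move 11: B@(3,2) -> caps B=1 W=0
Move 12: W@(0,3) -> caps B=1 W=0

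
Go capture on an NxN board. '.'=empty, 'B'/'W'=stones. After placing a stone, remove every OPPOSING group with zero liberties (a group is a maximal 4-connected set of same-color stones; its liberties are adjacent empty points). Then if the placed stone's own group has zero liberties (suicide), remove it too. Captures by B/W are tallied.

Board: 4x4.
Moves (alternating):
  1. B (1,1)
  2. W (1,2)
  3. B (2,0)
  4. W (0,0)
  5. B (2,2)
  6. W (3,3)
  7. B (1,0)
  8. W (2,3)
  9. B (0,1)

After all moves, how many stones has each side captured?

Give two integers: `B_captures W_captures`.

Move 1: B@(1,1) -> caps B=0 W=0
Move 2: W@(1,2) -> caps B=0 W=0
Move 3: B@(2,0) -> caps B=0 W=0
Move 4: W@(0,0) -> caps B=0 W=0
Move 5: B@(2,2) -> caps B=0 W=0
Move 6: W@(3,3) -> caps B=0 W=0
Move 7: B@(1,0) -> caps B=0 W=0
Move 8: W@(2,3) -> caps B=0 W=0
Move 9: B@(0,1) -> caps B=1 W=0

Answer: 1 0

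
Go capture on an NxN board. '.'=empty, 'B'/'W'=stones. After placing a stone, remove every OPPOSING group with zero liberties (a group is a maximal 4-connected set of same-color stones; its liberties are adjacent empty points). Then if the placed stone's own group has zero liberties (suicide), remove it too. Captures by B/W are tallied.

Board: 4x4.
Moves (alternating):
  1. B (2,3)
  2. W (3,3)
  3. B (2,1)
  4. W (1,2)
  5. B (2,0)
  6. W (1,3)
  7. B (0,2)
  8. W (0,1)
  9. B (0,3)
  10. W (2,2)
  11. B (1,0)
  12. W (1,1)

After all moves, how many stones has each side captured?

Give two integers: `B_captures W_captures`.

Move 1: B@(2,3) -> caps B=0 W=0
Move 2: W@(3,3) -> caps B=0 W=0
Move 3: B@(2,1) -> caps B=0 W=0
Move 4: W@(1,2) -> caps B=0 W=0
Move 5: B@(2,0) -> caps B=0 W=0
Move 6: W@(1,3) -> caps B=0 W=0
Move 7: B@(0,2) -> caps B=0 W=0
Move 8: W@(0,1) -> caps B=0 W=0
Move 9: B@(0,3) -> caps B=0 W=0
Move 10: W@(2,2) -> caps B=0 W=1
Move 11: B@(1,0) -> caps B=0 W=1
Move 12: W@(1,1) -> caps B=0 W=1

Answer: 0 1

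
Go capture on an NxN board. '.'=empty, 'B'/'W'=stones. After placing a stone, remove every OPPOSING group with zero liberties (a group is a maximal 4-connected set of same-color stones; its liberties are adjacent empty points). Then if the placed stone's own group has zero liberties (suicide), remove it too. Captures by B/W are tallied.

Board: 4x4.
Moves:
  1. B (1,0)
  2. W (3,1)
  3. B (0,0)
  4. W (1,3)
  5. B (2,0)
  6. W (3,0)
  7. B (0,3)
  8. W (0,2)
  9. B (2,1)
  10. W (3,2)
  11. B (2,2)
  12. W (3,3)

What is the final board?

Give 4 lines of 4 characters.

Move 1: B@(1,0) -> caps B=0 W=0
Move 2: W@(3,1) -> caps B=0 W=0
Move 3: B@(0,0) -> caps B=0 W=0
Move 4: W@(1,3) -> caps B=0 W=0
Move 5: B@(2,0) -> caps B=0 W=0
Move 6: W@(3,0) -> caps B=0 W=0
Move 7: B@(0,3) -> caps B=0 W=0
Move 8: W@(0,2) -> caps B=0 W=1
Move 9: B@(2,1) -> caps B=0 W=1
Move 10: W@(3,2) -> caps B=0 W=1
Move 11: B@(2,2) -> caps B=0 W=1
Move 12: W@(3,3) -> caps B=0 W=1

Answer: B.W.
B..W
BBB.
WWWW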